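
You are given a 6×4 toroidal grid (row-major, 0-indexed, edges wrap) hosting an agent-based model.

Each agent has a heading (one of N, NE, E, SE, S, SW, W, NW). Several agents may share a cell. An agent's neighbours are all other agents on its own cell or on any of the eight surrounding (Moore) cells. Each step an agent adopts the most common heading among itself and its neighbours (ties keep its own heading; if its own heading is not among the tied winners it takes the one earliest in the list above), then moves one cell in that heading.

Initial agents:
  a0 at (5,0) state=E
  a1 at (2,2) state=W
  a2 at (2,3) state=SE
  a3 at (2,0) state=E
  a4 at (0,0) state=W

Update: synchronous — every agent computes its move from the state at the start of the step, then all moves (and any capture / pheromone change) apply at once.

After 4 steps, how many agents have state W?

2

t=1: a0@(5,1):E a1@(2,1):W a2@(3,0):SE a3@(2,1):E a4@(0,3):W
t=2: a0@(5,2):E a1@(2,0):W a2@(4,1):SE a3@(2,2):E a4@(0,2):W
t=3: a0@(5,3):E a1@(2,3):W a2@(5,2):SE a3@(2,3):E a4@(0,1):W
t=4: a0@(5,0):E a1@(2,2):W a2@(0,3):SE a3@(2,0):E a4@(0,0):W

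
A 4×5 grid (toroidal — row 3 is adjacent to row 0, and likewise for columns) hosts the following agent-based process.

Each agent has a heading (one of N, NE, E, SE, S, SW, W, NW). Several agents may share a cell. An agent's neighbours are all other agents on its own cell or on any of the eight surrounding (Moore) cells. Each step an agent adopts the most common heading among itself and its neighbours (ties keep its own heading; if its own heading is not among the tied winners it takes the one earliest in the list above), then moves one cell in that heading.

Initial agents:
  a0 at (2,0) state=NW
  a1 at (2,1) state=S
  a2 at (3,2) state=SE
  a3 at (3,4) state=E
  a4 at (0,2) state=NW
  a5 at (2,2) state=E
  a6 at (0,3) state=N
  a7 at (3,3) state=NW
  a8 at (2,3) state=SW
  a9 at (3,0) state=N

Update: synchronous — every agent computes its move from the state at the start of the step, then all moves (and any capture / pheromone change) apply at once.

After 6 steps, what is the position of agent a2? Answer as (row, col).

(1, 1)

t=1: a0@(1,4):NW a1@(3,1):S a2@(2,1):NW a3@(2,4):N a4@(3,1):NW a5@(2,3):E a6@(3,2):NW a7@(2,2):NW a8@(2,4):E a9@(2,0):N
t=2: a0@(0,4):N a1@(2,0):NW a2@(1,0):NW a3@(1,4):N a4@(2,0):NW a5@(1,2):NW a6@(2,1):NW a7@(1,1):NW a8@(2,0):E a9@(1,4):NW
t=3: a0@(3,4):N a1@(1,4):NW a2@(0,4):NW a3@(0,3):NW a4@(1,4):NW a5@(0,1):NW a6@(1,0):NW a7@(0,0):NW a8@(1,4):NW a9@(0,3):NW
t=4: a0@(2,3):NW a1@(0,3):NW a2@(3,3):NW a3@(3,2):NW a4@(0,3):NW a5@(3,0):NW a6@(0,4):NW a7@(3,4):NW a8@(0,3):NW a9@(3,2):NW
t=5: a0@(1,2):NW a1@(3,2):NW a2@(2,2):NW a3@(2,1):NW a4@(3,2):NW a5@(2,4):NW a6@(3,3):NW a7@(2,3):NW a8@(3,2):NW a9@(2,1):NW
t=6: a0@(0,1):NW a1@(2,1):NW a2@(1,1):NW a3@(1,0):NW a4@(2,1):NW a5@(1,3):NW a6@(2,2):NW a7@(1,2):NW a8@(2,1):NW a9@(1,0):NW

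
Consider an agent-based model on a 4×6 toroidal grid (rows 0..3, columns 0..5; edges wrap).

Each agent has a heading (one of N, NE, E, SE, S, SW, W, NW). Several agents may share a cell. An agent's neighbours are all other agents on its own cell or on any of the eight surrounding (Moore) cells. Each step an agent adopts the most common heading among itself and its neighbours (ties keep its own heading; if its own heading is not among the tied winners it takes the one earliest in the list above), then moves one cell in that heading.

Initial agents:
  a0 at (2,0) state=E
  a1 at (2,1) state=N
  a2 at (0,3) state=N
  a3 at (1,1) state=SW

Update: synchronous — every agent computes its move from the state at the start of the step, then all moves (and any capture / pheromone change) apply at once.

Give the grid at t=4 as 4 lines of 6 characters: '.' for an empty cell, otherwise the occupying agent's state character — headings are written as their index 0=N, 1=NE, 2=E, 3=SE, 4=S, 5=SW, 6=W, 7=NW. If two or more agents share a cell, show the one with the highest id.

t=1: a0@(2,1):E a1@(1,1):N a2@(3,3):N a3@(2,0):SW
t=2: a0@(2,2):E a1@(0,1):N a2@(2,3):N a3@(3,5):SW
t=3: a0@(2,3):E a1@(3,1):N a2@(1,3):N a3@(0,4):SW
t=4: a0@(2,4):E a1@(2,1):N a2@(0,3):N a3@(1,3):SW

...0..
...5..
.0..2.
......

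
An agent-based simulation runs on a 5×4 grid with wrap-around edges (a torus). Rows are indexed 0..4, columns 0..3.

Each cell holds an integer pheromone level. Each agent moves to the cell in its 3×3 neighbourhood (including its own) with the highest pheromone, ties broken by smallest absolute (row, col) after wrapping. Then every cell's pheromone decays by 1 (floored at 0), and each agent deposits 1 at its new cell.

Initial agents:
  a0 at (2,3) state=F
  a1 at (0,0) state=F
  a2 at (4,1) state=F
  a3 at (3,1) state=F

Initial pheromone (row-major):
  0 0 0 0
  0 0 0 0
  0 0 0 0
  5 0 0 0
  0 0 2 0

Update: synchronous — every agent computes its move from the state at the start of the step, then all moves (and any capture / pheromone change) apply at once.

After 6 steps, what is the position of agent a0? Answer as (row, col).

t=1: a0@(3,0) a1@(0,0) a2@(3,0) a3@(3,0) | pheromone: 1 0 0 0 / 0 0 0 0 / 0 0 0 0 / 7 0 0 0 / 0 0 1 0
t=2: a0@(3,0) a1@(0,0) a2@(3,0) a3@(3,0) | pheromone: 1 0 0 0 / 0 0 0 0 / 0 0 0 0 / 9 0 0 0 / 0 0 0 0
t=3: a0@(3,0) a1@(0,0) a2@(3,0) a3@(3,0) | pheromone: 1 0 0 0 / 0 0 0 0 / 0 0 0 0 / 11 0 0 0 / 0 0 0 0
t=4: a0@(3,0) a1@(0,0) a2@(3,0) a3@(3,0) | pheromone: 1 0 0 0 / 0 0 0 0 / 0 0 0 0 / 13 0 0 0 / 0 0 0 0
t=5: a0@(3,0) a1@(0,0) a2@(3,0) a3@(3,0) | pheromone: 1 0 0 0 / 0 0 0 0 / 0 0 0 0 / 15 0 0 0 / 0 0 0 0
t=6: a0@(3,0) a1@(0,0) a2@(3,0) a3@(3,0) | pheromone: 1 0 0 0 / 0 0 0 0 / 0 0 0 0 / 17 0 0 0 / 0 0 0 0

(3, 0)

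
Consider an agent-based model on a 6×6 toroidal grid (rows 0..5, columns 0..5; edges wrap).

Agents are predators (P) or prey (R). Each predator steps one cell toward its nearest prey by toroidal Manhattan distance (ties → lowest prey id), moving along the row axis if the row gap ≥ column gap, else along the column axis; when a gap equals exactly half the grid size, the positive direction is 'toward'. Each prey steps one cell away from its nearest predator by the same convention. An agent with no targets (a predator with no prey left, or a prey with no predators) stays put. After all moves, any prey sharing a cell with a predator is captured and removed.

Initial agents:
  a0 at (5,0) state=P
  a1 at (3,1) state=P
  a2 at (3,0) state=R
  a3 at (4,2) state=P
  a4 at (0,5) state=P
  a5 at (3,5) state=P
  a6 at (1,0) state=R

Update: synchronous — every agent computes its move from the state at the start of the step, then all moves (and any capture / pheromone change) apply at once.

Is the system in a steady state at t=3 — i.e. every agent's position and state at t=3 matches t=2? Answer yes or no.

t=1: a0@(4,0):P a1@(3,0):P a2@(3,5):R a3@(4,1):P a4@(1,5):P a5@(3,0):P a6@(2,0):R
t=2: a0@(3,0):P a1@(3,5):P a2@(3,4):R a3@(4,0):P a4@(2,5):P a5@(3,5):P a6@(1,0):R
t=3: a0@(3,5):P a1@(3,4):P a2@(3,3):R a3@(4,5):P a4@(3,5):P a5@(3,4):P a6@(0,0):R

no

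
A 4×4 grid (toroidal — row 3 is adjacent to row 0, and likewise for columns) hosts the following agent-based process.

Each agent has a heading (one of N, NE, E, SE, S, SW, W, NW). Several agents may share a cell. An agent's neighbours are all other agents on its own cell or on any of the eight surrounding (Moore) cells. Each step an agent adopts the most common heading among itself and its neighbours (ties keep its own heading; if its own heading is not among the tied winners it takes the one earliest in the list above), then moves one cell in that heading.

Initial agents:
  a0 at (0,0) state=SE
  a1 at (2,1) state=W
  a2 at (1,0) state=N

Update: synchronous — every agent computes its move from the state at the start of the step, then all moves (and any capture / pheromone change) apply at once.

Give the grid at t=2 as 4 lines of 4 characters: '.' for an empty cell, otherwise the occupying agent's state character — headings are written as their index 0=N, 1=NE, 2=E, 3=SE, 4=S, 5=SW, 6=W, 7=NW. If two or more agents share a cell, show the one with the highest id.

....
....
..36
0...

t=1: a0@(1,1):SE a1@(2,0):W a2@(0,0):N
t=2: a0@(2,2):SE a1@(2,3):W a2@(3,0):N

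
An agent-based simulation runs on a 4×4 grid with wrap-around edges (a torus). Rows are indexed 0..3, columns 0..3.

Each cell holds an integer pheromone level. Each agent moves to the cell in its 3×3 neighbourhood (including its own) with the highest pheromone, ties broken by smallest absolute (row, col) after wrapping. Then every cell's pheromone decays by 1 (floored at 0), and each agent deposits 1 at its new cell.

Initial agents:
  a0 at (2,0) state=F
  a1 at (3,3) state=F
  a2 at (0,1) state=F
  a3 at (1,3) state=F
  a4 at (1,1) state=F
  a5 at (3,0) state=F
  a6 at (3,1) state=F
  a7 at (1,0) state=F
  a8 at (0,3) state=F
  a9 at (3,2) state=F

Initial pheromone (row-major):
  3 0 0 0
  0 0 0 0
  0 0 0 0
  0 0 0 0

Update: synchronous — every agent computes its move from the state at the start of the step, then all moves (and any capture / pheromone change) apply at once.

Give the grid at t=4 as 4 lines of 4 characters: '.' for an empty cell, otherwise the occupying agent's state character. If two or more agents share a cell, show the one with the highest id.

F...
....
....
....

t=1: a0@(1,0) a1@(0,0) a2@(0,0) a3@(0,0) a4@(0,0) a5@(0,0) a6@(0,0) a7@(0,0) a8@(0,0) a9@(0,1) | pheromone: 10 1 0 0 / 1 0 0 0 / 0 0 0 0 / 0 0 0 0
t=2: a0@(0,0) a1@(0,0) a2@(0,0) a3@(0,0) a4@(0,0) a5@(0,0) a6@(0,0) a7@(0,0) a8@(0,0) a9@(0,0) | pheromone: 19 0 0 0 / 0 0 0 0 / 0 0 0 0 / 0 0 0 0
t=3: a0@(0,0) a1@(0,0) a2@(0,0) a3@(0,0) a4@(0,0) a5@(0,0) a6@(0,0) a7@(0,0) a8@(0,0) a9@(0,0) | pheromone: 28 0 0 0 / 0 0 0 0 / 0 0 0 0 / 0 0 0 0
t=4: a0@(0,0) a1@(0,0) a2@(0,0) a3@(0,0) a4@(0,0) a5@(0,0) a6@(0,0) a7@(0,0) a8@(0,0) a9@(0,0) | pheromone: 37 0 0 0 / 0 0 0 0 / 0 0 0 0 / 0 0 0 0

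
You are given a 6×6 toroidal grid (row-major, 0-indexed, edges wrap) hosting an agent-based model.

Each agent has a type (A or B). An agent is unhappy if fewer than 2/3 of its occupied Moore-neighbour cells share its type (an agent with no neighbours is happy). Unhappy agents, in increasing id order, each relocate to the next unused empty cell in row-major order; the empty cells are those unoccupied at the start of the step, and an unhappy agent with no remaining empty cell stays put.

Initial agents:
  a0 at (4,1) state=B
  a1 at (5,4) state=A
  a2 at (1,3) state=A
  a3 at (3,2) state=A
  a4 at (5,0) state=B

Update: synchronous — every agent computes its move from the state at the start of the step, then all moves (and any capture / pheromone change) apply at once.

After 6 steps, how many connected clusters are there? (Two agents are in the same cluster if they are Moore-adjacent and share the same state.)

2

t=1: a0@(0,0):B a1@(5,4):A a2@(1,3):A a3@(0,1):A a4@(5,0):B
t=2: a0@(0,2):B a1@(5,4):A a2@(1,3):A a3@(0,3):A a4@(0,4):B
t=3: a0@(0,0):B a1@(0,1):A a2@(0,5):A a3@(1,0):A a4@(1,1):B
t=4: a0@(0,2):B a1@(0,3):A a2@(0,4):A a3@(1,2):A a4@(1,3):B
t=5: a0@(0,0):B a1@(0,1):A a2@(0,5):A a3@(1,0):A a4@(1,1):B
t=6: a0@(0,2):B a1@(0,3):A a2@(0,4):A a3@(1,2):A a4@(1,3):B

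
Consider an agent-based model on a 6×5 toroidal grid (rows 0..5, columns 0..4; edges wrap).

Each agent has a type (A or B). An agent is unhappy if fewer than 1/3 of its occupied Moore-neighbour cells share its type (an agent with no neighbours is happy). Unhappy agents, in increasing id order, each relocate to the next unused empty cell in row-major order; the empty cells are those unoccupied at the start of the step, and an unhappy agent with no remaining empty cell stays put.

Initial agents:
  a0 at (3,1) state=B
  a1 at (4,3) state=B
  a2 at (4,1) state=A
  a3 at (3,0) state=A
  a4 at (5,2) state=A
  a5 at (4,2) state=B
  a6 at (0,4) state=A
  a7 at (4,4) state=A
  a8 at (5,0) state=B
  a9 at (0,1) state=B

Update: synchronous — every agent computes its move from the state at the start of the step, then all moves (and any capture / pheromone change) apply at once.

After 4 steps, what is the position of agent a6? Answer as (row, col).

(1, 0)

t=1: a0@(3,1):B a1@(4,3):B a2@(4,1):A a3@(3,0):A a4@(0,0):A a5@(4,2):B a6@(0,2):A a7@(4,4):A a8@(0,3):B a9@(0,1):B
t=2: a0@(3,1):B a1@(4,3):B a2@(4,1):A a3@(3,0):A a4@(0,4):A a5@(4,2):B a6@(1,0):A a7@(4,4):A a8@(1,1):B a9@(1,2):B
t=3: (unchanged — steady state)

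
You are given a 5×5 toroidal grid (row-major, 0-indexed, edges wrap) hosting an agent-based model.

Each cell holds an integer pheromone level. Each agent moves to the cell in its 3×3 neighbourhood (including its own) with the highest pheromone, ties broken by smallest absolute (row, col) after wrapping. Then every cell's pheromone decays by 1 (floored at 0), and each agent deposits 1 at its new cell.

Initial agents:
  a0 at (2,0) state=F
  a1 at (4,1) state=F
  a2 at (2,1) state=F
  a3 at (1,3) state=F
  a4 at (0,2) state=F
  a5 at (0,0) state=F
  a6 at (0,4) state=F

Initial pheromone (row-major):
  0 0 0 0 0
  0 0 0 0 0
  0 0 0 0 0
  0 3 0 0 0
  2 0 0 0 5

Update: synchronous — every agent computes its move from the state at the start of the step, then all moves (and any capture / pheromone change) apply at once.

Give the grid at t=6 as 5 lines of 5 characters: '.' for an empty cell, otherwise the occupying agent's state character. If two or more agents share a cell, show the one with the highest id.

t=1: a0@(3,1) a1@(3,1) a2@(3,1) a3@(0,2) a4@(0,1) a5@(4,4) a6@(4,4) | pheromone: 0 1 1 0 0 / 0 0 0 0 0 / 0 0 0 0 0 / 0 5 0 0 0 / 1 0 0 0 6
t=2: a0@(3,1) a1@(3,1) a2@(3,1) a3@(0,1) a4@(0,1) a5@(4,4) a6@(4,4) | pheromone: 0 2 0 0 0 / 0 0 0 0 0 / 0 0 0 0 0 / 0 7 0 0 0 / 0 0 0 0 7
t=3: a0@(3,1) a1@(3,1) a2@(3,1) a3@(0,1) a4@(0,1) a5@(4,4) a6@(4,4) | pheromone: 0 3 0 0 0 / 0 0 0 0 0 / 0 0 0 0 0 / 0 9 0 0 0 / 0 0 0 0 8
t=4: a0@(3,1) a1@(3,1) a2@(3,1) a3@(0,1) a4@(0,1) a5@(4,4) a6@(4,4) | pheromone: 0 4 0 0 0 / 0 0 0 0 0 / 0 0 0 0 0 / 0 11 0 0 0 / 0 0 0 0 9
t=5: a0@(3,1) a1@(3,1) a2@(3,1) a3@(0,1) a4@(0,1) a5@(4,4) a6@(4,4) | pheromone: 0 5 0 0 0 / 0 0 0 0 0 / 0 0 0 0 0 / 0 13 0 0 0 / 0 0 0 0 10
t=6: a0@(3,1) a1@(3,1) a2@(3,1) a3@(0,1) a4@(0,1) a5@(4,4) a6@(4,4) | pheromone: 0 6 0 0 0 / 0 0 0 0 0 / 0 0 0 0 0 / 0 15 0 0 0 / 0 0 0 0 11

.F...
.....
.....
.F...
....F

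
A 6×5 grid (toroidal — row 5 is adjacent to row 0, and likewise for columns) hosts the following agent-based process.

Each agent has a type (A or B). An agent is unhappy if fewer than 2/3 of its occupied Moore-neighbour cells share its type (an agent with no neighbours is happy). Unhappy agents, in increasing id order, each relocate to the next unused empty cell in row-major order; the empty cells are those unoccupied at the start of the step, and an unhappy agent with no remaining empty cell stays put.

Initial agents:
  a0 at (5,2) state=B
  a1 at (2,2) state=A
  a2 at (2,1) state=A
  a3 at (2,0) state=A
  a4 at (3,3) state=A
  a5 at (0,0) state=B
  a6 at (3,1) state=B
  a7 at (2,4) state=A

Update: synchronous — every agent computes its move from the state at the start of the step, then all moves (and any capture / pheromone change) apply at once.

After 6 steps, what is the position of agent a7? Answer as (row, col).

t=1: a0@(5,2):B a1@(2,2):A a2@(2,1):A a3@(2,0):A a4@(3,3):A a5@(0,0):B a6@(0,1):B a7@(2,4):A
t=2: (unchanged — steady state)

(2, 4)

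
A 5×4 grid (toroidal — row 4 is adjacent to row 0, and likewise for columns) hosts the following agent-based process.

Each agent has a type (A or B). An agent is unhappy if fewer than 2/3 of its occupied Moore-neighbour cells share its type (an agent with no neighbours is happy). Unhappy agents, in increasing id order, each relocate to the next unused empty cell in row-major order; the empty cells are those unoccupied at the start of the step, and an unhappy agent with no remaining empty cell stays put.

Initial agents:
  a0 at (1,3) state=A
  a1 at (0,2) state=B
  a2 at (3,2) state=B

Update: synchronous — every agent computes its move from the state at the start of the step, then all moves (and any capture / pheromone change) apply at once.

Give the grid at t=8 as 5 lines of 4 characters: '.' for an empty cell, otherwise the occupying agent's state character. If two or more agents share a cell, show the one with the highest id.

..AB
....
....
..B.
....

t=1: a0@(0,0):A a1@(0,1):B a2@(3,2):B
t=2: a0@(0,2):A a1@(0,3):B a2@(3,2):B
t=3: a0@(0,0):A a1@(0,1):B a2@(3,2):B
t=4: a0@(0,2):A a1@(0,3):B a2@(3,2):B
t=5: a0@(0,0):A a1@(0,1):B a2@(3,2):B
t=6: a0@(0,2):A a1@(0,3):B a2@(3,2):B
t=7: a0@(0,0):A a1@(0,1):B a2@(3,2):B
t=8: a0@(0,2):A a1@(0,3):B a2@(3,2):B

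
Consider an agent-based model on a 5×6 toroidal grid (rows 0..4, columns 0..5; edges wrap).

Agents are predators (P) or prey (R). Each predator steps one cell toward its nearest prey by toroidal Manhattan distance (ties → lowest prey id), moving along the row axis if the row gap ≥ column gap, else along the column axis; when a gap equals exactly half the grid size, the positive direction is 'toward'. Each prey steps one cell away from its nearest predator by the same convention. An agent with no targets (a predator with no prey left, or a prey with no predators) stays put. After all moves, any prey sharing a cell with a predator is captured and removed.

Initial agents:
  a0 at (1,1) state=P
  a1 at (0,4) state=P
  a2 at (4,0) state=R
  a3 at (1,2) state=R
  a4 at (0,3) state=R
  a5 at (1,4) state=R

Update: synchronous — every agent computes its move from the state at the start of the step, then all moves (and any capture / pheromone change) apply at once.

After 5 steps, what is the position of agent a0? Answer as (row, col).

t=1: a0@(1,2):P a1@(0,3):P a2@(3,0):R a3@(1,3):R a4@(0,2):R a5@(2,4):R
t=2: a0@(1,3):P a1@(1,3):P a2@(4,0):R a3@(1,4):R a4@(4,2):R a5@(2,5):R
t=3: a0@(1,4):P a1@(1,4):P a2@(4,5):R a3@(1,5):R a4@(3,2):R a5@(2,0):R
t=4: a0@(1,5):P a1@(1,5):P a2@(3,5):R a3@(1,0):R a4@(4,2):R a5@(2,1):R
t=5: a0@(1,0):P a1@(1,0):P a2@(4,5):R a3@(1,1):R a4@(4,1):R a5@(2,2):R

(1, 0)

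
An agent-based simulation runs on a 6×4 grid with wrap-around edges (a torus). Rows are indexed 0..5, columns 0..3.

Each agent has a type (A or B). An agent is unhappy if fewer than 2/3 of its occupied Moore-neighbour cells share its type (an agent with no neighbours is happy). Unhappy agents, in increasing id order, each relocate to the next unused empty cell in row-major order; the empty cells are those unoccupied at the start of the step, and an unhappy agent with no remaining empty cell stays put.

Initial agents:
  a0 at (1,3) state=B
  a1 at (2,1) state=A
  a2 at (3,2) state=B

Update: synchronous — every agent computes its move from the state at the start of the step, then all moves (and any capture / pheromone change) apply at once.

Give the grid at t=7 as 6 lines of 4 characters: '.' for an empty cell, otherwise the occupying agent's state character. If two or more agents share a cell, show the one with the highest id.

t=1: a0@(1,3):B a1@(0,0):A a2@(0,1):B
t=2: a0@(0,2):B a1@(0,3):A a2@(1,0):B
t=3: a0@(0,0):B a1@(0,1):A a2@(1,1):B
t=4: a0@(0,2):B a1@(0,3):A a2@(1,0):B
t=5: a0@(0,0):B a1@(0,1):A a2@(1,1):B
t=6: a0@(0,2):B a1@(0,3):A a2@(1,0):B
t=7: a0@(0,0):B a1@(0,1):A a2@(1,1):B

BA..
.B..
....
....
....
....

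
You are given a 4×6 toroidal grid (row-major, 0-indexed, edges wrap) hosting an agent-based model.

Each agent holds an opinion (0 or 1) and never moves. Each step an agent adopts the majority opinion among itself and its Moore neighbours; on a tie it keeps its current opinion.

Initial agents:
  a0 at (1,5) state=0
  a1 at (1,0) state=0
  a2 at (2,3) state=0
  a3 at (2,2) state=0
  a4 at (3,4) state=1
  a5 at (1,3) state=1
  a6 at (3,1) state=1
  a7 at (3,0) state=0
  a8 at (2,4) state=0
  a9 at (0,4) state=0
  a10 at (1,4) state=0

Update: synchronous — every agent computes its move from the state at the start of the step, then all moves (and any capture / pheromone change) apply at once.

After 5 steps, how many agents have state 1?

0

t=1: a0@(1,5):0 a1@(1,0):0 a2@(2,3):0 a3@(2,2):0 a4@(3,4):0 a5@(1,3):0 a6@(3,1):0 a7@(3,0):0 a8@(2,4):0 a9@(0,4):0 a10@(1,4):0
t=2: (unchanged — steady state)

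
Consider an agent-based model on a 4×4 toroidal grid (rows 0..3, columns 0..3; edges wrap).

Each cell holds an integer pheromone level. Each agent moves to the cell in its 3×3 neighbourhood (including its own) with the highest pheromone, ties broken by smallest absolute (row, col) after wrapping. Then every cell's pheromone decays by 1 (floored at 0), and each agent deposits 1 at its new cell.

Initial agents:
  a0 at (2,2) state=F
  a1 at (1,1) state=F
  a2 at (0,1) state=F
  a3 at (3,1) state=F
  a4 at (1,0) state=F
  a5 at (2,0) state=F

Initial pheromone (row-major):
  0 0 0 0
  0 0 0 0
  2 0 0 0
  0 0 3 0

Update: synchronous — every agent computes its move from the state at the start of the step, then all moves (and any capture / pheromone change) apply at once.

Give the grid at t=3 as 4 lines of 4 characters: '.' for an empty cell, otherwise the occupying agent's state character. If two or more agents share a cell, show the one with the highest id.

t=1: a0@(3,2) a1@(2,0) a2@(3,2) a3@(3,2) a4@(2,0) a5@(2,0) | pheromone: 0 0 0 0 / 0 0 0 0 / 4 0 0 0 / 0 0 5 0
t=2: a0@(3,2) a1@(2,0) a2@(3,2) a3@(3,2) a4@(2,0) a5@(2,0) | pheromone: 0 0 0 0 / 0 0 0 0 / 6 0 0 0 / 0 0 7 0
t=3: a0@(3,2) a1@(2,0) a2@(3,2) a3@(3,2) a4@(2,0) a5@(2,0) | pheromone: 0 0 0 0 / 0 0 0 0 / 8 0 0 0 / 0 0 9 0

....
....
F...
..F.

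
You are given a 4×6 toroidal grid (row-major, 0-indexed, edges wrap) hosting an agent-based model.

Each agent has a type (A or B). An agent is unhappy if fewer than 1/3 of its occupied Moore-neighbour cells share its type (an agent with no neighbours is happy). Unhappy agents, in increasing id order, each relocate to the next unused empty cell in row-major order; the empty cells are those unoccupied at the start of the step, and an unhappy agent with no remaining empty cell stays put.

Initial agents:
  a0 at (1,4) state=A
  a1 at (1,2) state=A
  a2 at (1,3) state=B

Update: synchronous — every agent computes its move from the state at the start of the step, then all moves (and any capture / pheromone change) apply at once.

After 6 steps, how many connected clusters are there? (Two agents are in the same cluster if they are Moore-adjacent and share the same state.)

2

t=1: a0@(0,0):A a1@(0,1):A a2@(0,2):B
t=2: a0@(0,0):A a1@(0,1):A a2@(0,3):B
t=3: (unchanged — steady state)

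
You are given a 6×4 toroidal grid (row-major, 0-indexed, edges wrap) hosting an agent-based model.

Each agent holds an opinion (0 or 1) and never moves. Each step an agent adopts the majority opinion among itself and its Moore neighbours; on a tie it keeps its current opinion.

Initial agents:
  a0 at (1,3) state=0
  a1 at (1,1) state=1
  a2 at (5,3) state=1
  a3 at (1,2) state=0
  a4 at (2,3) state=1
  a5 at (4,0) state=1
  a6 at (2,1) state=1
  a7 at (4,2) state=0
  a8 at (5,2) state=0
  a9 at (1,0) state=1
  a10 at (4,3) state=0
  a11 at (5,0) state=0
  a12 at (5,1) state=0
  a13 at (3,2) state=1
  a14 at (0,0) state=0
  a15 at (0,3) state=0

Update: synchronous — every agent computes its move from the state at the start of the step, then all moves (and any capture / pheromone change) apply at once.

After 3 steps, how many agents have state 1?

5

t=1: a0@(1,3):0 a1@(1,1):1 a2@(5,3):0 a3@(1,2):0 a4@(2,3):1 a5@(4,0):0 a6@(2,1):1 a7@(4,2):0 a8@(5,2):0 a9@(1,0):1 a10@(4,3):0 a11@(5,0):0 a12@(5,1):0 a13@(3,2):1 a14@(0,0):0 a15@(0,3):0
t=2: (unchanged — steady state)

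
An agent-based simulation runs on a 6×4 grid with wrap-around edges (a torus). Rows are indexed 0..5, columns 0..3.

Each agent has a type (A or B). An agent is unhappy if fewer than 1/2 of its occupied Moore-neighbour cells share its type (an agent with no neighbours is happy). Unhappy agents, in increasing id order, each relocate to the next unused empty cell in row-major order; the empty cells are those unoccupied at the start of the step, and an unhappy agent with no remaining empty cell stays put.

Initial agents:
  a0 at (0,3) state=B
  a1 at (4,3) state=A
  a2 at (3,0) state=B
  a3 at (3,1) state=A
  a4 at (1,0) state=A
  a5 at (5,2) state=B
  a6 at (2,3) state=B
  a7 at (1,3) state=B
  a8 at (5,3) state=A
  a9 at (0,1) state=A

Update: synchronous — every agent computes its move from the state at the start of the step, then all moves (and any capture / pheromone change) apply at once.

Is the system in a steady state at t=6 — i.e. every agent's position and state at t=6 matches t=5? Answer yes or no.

t=1: a0@(0,3):B a1@(0,0):A a2@(0,2):B a3@(1,1):A a4@(1,2):A a5@(2,0):B a6@(2,3):B a7@(1,3):B a8@(2,1):A a9@(0,1):A
t=2: a0@(0,3):B a1@(0,0):A a2@(1,0):B a3@(1,1):A a4@(2,2):A a5@(2,0):B a6@(2,3):B a7@(1,3):B a8@(2,1):A a9@(0,1):A
t=3: a0@(0,3):B a1@(0,2):A a2@(1,0):B a3@(1,1):A a4@(2,2):A a5@(2,0):B a6@(2,3):B a7@(1,3):B a8@(2,1):A a9@(0,1):A
t=4: (unchanged — steady state)

yes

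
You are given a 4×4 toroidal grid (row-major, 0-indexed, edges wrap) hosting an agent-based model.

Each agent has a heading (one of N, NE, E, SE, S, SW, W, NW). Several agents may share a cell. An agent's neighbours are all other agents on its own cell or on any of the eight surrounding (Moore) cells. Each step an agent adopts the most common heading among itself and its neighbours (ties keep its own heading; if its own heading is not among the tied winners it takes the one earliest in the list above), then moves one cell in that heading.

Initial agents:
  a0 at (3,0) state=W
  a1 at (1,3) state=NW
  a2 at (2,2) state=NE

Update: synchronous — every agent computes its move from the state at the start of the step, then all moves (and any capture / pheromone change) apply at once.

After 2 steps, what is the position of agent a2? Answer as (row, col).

t=1: a0@(3,3):W a1@(0,2):NW a2@(1,3):NE
t=2: a0@(3,2):W a1@(3,1):NW a2@(0,0):NE

(0, 0)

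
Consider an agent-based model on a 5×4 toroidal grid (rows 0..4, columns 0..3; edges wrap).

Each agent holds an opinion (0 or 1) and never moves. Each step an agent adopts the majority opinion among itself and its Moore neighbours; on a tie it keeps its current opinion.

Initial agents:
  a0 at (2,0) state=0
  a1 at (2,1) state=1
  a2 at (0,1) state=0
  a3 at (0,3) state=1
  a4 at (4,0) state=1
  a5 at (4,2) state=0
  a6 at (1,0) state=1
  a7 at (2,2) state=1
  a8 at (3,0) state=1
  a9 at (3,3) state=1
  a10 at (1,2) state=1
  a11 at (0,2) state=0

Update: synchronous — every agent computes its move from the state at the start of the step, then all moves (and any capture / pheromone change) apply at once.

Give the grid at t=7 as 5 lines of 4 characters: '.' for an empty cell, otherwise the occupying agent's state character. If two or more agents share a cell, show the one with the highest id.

t=1: a0@(2,0):1 a1@(2,1):1 a2@(0,1):0 a3@(0,3):1 a4@(4,0):1 a5@(4,2):0 a6@(1,0):1 a7@(2,2):1 a8@(3,0):1 a9@(3,3):1 a10@(1,2):1 a11@(0,2):0
t=2: (unchanged — steady state)

.001
1.1.
111.
1..1
1.0.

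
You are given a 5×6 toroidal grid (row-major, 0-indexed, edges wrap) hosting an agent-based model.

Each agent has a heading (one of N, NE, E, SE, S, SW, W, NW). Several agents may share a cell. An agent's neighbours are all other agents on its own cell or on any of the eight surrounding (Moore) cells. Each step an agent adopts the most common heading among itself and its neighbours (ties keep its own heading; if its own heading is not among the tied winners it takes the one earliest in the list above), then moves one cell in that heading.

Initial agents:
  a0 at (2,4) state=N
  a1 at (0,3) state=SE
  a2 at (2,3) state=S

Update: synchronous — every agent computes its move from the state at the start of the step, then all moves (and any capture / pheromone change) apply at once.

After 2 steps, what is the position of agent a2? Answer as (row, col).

t=1: a0@(1,4):N a1@(1,4):SE a2@(3,3):S
t=2: a0@(0,4):N a1@(2,5):SE a2@(4,3):S

(4, 3)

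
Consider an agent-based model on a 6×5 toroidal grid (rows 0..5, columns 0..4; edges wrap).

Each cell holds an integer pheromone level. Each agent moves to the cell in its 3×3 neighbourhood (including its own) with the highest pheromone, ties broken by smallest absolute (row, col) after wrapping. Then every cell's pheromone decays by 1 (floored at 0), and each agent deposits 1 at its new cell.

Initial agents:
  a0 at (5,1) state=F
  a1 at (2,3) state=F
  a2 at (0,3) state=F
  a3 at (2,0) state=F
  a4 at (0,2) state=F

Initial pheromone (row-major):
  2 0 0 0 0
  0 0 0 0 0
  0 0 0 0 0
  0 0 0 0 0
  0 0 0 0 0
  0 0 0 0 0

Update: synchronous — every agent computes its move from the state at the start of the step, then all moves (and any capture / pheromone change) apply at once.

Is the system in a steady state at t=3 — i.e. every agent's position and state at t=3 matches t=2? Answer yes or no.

t=1: a0@(0,0) a1@(1,2) a2@(0,2) a3@(1,0) a4@(0,1) | pheromone: 2 1 1 0 0 / 1 0 1 0 0 / 0 0 0 0 0 / 0 0 0 0 0 / 0 0 0 0 0 / 0 0 0 0 0
t=2: a0@(0,0) a1@(0,1) a2@(0,1) a3@(0,0) a4@(0,0) | pheromone: 4 2 0 0 0 / 0 0 0 0 0 / 0 0 0 0 0 / 0 0 0 0 0 / 0 0 0 0 0 / 0 0 0 0 0
t=3: a0@(0,0) a1@(0,0) a2@(0,0) a3@(0,0) a4@(0,0) | pheromone: 8 1 0 0 0 / 0 0 0 0 0 / 0 0 0 0 0 / 0 0 0 0 0 / 0 0 0 0 0 / 0 0 0 0 0

no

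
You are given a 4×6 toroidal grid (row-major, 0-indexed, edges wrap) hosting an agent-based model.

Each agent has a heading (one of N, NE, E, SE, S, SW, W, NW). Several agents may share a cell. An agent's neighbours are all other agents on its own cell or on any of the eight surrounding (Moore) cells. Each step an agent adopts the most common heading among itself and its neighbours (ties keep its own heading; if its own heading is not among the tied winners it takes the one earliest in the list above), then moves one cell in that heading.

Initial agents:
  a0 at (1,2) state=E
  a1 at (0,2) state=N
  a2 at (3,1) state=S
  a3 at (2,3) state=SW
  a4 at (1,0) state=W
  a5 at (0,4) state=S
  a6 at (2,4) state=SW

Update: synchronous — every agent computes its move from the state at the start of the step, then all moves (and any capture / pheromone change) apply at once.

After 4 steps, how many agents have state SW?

t=1: a0@(1,3):E a1@(3,2):N a2@(0,1):S a3@(3,2):SW a4@(1,5):W a5@(1,4):S a6@(3,3):SW
t=2: a0@(1,4):E a1@(0,1):SW a2@(1,1):S a3@(0,1):SW a4@(1,4):W a5@(2,4):S a6@(0,2):SW
t=3: a0@(1,5):E a1@(1,0):SW a2@(2,0):SW a3@(1,0):SW a4@(1,3):W a5@(3,4):S a6@(1,1):SW
t=4: a0@(2,4):SW a1@(2,5):SW a2@(3,5):SW a3@(2,5):SW a4@(1,2):W a5@(0,4):S a6@(2,0):SW

5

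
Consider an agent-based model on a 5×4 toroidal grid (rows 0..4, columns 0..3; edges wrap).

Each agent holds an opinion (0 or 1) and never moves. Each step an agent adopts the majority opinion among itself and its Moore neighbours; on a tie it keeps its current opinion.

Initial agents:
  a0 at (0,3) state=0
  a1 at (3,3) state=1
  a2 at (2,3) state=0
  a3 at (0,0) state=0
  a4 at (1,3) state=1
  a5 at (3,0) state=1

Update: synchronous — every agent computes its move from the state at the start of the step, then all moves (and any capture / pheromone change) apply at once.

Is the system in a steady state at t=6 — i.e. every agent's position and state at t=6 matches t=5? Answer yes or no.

t=1: a0@(0,3):0 a1@(3,3):1 a2@(2,3):1 a3@(0,0):0 a4@(1,3):0 a5@(3,0):1
t=2: (unchanged — steady state)

yes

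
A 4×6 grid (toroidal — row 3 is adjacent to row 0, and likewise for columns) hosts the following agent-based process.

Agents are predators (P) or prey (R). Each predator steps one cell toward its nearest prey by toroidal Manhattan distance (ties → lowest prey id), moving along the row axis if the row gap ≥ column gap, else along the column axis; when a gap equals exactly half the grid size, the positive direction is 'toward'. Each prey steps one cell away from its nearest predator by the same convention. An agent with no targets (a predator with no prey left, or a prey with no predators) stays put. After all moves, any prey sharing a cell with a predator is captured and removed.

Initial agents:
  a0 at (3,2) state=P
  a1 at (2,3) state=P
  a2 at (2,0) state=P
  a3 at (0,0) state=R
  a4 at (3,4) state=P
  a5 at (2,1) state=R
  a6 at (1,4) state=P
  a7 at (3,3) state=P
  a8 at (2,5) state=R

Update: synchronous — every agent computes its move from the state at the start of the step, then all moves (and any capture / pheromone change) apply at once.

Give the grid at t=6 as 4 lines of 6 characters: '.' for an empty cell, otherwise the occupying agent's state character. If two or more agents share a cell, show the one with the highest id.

t=1: a0@(2,2):P a1@(2,2):P a2@(2,1):P a3@(3,0):R a4@(2,4):P a6@(2,4):P a7@(3,2):P
t=2: a0@(2,1):P a1@(2,1):P a2@(3,1):P a3@(0,0):R a4@(2,5):P a6@(2,5):P a7@(3,1):P
t=3: a0@(3,1):P a1@(3,1):P a2@(0,1):P a3@(1,0):R a4@(3,5):P a6@(3,5):P a7@(0,1):P
t=4: a0@(0,1):P a1@(0,1):P a2@(1,1):P a3@(2,0):R a4@(0,5):P a6@(0,5):P a7@(1,1):P
t=5: a0@(1,1):P a1@(1,1):P a2@(2,1):P a3@(3,0):R a4@(1,5):P a6@(1,5):P a7@(2,1):P
t=6: a0@(2,1):P a1@(2,1):P a2@(3,1):P a3@(0,0):R a4@(2,5):P a6@(2,5):P a7@(3,1):P

R.....
......
.P...P
.P....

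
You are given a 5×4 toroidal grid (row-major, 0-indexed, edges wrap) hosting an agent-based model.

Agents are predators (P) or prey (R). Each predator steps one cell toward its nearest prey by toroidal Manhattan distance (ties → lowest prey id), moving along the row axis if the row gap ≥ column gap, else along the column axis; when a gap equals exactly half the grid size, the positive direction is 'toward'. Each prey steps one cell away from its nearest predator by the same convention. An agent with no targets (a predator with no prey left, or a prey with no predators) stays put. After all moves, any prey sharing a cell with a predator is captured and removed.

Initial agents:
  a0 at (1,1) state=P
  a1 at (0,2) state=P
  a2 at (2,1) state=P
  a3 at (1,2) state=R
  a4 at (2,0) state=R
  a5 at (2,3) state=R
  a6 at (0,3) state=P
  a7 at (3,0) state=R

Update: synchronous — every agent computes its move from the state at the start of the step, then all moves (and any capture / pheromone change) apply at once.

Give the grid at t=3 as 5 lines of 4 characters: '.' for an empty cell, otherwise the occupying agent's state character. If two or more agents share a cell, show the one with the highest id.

t=1: a0@(1,2):P a1@(1,2):P a2@(2,0):P a4@(2,3):R a5@(2,2):R a6@(1,3):P a7@(4,0):R
t=2: a0@(2,2):P a1@(2,2):P a2@(2,3):P a5@(3,2):R a6@(2,3):P a7@(0,0):R
t=3: a0@(3,2):P a1@(3,2):P a2@(3,3):P a5@(4,2):R a6@(3,3):P a7@(4,0):R

....
....
....
..PP
R.R.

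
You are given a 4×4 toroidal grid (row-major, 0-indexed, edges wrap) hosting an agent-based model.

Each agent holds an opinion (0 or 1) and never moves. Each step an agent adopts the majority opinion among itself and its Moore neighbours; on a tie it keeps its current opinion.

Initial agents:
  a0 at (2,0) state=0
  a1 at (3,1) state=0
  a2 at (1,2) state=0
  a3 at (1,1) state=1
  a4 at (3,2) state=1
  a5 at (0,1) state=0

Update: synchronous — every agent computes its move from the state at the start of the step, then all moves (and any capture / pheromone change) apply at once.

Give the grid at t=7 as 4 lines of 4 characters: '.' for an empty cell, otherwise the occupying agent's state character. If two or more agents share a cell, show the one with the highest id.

t=1: a0@(2,0):0 a1@(3,1):0 a2@(1,2):0 a3@(1,1):0 a4@(3,2):0 a5@(0,1):0
t=2: (unchanged — steady state)

.0..
.00.
0...
.00.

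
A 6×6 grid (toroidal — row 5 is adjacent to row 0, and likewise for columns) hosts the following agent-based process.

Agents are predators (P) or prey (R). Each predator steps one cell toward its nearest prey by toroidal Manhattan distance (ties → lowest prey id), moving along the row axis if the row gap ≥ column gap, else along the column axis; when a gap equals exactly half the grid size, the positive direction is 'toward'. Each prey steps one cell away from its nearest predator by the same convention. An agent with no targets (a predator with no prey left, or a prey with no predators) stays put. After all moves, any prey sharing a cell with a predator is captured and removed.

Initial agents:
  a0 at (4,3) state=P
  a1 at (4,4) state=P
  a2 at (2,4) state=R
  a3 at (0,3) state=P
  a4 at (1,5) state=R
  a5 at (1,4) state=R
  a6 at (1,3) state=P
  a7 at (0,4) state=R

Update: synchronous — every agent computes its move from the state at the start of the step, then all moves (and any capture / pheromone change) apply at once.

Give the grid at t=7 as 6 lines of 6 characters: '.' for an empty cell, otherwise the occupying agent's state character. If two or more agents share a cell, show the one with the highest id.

t=1: a0@(3,3):P a1@(3,4):P a3@(0,4):P a4@(1,0):R a5@(1,5):R a6@(1,4):P a7@(0,5):R
t=2: a0@(2,3):P a1@(2,4):P a3@(0,5):P a4@(1,1):R a5@(1,0):R a6@(1,5):P a7@(0,0):R
t=3: a0@(2,2):P a1@(2,5):P a3@(0,0):P a4@(1,2):R a5@(1,1):R a6@(1,0):P a7@(0,1):R
t=4: a0@(1,2):P a1@(2,0):P a3@(0,1):P a4@(0,2):R a6@(1,1):P a7@(0,2):R
t=5: a0@(0,2):P a1@(1,0):P a3@(0,2):P a4@(5,2):R a6@(0,1):P a7@(5,2):R
t=6: a0@(5,2):P a1@(0,0):P a3@(5,2):P a4@(4,2):R a6@(5,1):P a7@(4,2):R
t=7: a0@(4,2):P a1@(5,0):P a3@(4,2):P a4@(3,2):R a6@(4,1):P a7@(3,2):R

......
......
......
..R...
.PP...
P.....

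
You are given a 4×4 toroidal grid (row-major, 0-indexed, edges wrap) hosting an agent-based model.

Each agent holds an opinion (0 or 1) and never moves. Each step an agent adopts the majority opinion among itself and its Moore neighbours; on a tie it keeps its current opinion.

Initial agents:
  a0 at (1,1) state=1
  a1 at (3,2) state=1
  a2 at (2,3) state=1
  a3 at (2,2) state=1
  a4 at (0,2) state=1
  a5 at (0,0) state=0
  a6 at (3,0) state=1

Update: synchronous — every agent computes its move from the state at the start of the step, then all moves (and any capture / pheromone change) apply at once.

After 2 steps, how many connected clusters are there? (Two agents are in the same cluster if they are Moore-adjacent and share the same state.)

t=1: a0@(1,1):1 a1@(3,2):1 a2@(2,3):1 a3@(2,2):1 a4@(0,2):1 a5@(0,0):1 a6@(3,0):1
t=2: (unchanged — steady state)

1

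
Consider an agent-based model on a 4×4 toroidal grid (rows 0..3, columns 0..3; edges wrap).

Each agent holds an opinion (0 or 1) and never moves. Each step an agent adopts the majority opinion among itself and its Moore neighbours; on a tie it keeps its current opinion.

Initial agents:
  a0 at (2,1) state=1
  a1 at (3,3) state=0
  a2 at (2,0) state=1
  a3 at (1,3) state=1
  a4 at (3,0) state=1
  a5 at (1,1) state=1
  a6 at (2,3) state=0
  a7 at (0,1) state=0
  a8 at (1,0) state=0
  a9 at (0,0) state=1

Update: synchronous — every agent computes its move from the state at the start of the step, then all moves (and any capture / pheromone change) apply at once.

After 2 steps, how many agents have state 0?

0

t=1: a0@(2,1):1 a1@(3,3):1 a2@(2,0):1 a3@(1,3):1 a4@(3,0):1 a5@(1,1):1 a6@(2,3):0 a7@(0,1):1 a8@(1,0):1 a9@(0,0):1
t=2: a0@(2,1):1 a1@(3,3):1 a2@(2,0):1 a3@(1,3):1 a4@(3,0):1 a5@(1,1):1 a6@(2,3):1 a7@(0,1):1 a8@(1,0):1 a9@(0,0):1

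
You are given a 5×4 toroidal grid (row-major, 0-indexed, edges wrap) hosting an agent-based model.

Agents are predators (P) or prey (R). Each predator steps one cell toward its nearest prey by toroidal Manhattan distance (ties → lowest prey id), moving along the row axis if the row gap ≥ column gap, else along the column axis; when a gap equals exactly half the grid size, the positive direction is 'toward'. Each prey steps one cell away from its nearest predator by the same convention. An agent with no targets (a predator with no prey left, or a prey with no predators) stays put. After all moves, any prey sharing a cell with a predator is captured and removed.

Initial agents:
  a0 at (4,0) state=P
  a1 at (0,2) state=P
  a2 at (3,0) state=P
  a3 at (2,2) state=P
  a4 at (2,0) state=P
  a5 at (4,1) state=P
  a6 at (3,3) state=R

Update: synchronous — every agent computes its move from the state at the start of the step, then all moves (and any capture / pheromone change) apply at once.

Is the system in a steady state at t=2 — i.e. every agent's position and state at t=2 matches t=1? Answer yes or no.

yes

t=1: a0@(3,0):P a1@(4,2):P a2@(3,3):P a3@(3,2):P a4@(3,0):P a5@(4,2):P
t=2: (unchanged — steady state)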